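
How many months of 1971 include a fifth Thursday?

4

A month has five Thursdays exactly when Thursday falls within its first (length − 28) days.
Jan: 31 days, starts Fri → 5 of Fri, Sat, Sun
Feb: 28 days, starts Mon → 5 of (none)
Mar: 31 days, starts Mon → 5 of Mon, Tue, Wed
Apr: 30 days, starts Thu → 5 of Thu, Fri ✓
May: 31 days, starts Sat → 5 of Sat, Sun, Mon
Jun: 30 days, starts Tue → 5 of Tue, Wed
Jul: 31 days, starts Thu → 5 of Thu, Fri, Sat ✓
Aug: 31 days, starts Sun → 5 of Sun, Mon, Tue
Sep: 30 days, starts Wed → 5 of Wed, Thu ✓
Oct: 31 days, starts Fri → 5 of Fri, Sat, Sun
Nov: 30 days, starts Mon → 5 of Mon, Tue
Dec: 31 days, starts Wed → 5 of Wed, Thu, Fri ✓
Months with five Thursdays: Apr, Jul, Sep, Dec.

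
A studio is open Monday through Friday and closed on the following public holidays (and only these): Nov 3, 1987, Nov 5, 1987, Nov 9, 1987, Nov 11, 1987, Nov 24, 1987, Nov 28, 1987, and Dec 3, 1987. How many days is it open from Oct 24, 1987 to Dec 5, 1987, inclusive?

Oct 24, 1987 is a Saturday.
The range spans 43 days (inclusive of both endpoints).
43 = 7 × 6 + 1, so there are 6 full weeks plus 1 extra day.
Each full week contributes 5 weekdays (Mon–Fri): 6 × 5 = 30.
The 1 extra day is Saturday — none qualify.
Total: 30 + 0 = 30.
Holidays: Nov 3, 1987 (Tue); Nov 5, 1987 (Thu); Nov 9, 1987 (Mon); Nov 11, 1987 (Wed); Nov 24, 1987 (Tue); Nov 28, 1987 (Sat); Dec 3, 1987 (Thu).
6 of the 7 holidays fall on weekdays; the rest are weekends and were already excluded.
Business days: 30 − 6 = 24.

24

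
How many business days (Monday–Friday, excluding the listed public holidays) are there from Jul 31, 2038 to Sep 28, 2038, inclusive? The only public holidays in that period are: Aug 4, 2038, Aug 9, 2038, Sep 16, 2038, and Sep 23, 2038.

38

Jul 31, 2038 is a Saturday.
That's 60 days from start to end, counting both.
60 = 7 × 8 + 4, so there are 8 full weeks plus 4 extra days.
Each full week contributes 5 weekdays (Mon–Fri): 8 × 5 = 40.
The 4 extra days are Saturday, Sunday, Monday, Tuesday — 2 of them qualify.
Total: 40 + 2 = 42.
Holidays: Aug 4, 2038 (Wed); Aug 9, 2038 (Mon); Sep 16, 2038 (Thu); Sep 23, 2038 (Thu).
All 4 holidays fall on weekdays, so subtract 4.
Business days: 42 − 4 = 38.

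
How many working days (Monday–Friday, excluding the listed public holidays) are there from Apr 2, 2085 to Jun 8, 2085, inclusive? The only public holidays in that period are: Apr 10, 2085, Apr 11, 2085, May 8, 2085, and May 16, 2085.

46

Apr 2, 2085 is a Monday.
From Apr 2, 2085 to Jun 8, 2085 is 68 days inclusive.
68 = 7 × 9 + 5, so there are 9 full weeks plus 5 extra days.
Each full week contributes 5 weekdays (Mon–Fri): 9 × 5 = 45.
The 5 extra days are Monday, Tuesday, Wednesday, Thursday, Friday — 5 of them qualify.
Total: 45 + 5 = 50.
Holidays: Apr 10, 2085 (Tue); Apr 11, 2085 (Wed); May 8, 2085 (Tue); May 16, 2085 (Wed).
All 4 holidays fall on weekdays, so subtract 4.
Business days: 50 − 4 = 46.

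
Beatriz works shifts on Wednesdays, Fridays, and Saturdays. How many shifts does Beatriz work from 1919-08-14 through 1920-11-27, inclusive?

1919-08-14 is a Thursday.
That's 472 days from start to end, counting both.
472 = 7 × 67 + 3, so there are 67 full weeks plus 3 extra days.
Each full week contributes 3 days from the set (Wed, Fri, Sat): 67 × 3 = 201.
The 3 extra days are Thu, Fri, Sat — 2 of them qualify.
Total: 201 + 2 = 203.

203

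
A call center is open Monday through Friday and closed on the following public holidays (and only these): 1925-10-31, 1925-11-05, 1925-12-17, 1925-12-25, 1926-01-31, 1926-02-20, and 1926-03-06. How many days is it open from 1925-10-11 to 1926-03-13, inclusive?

107

1925-10-11 is a Sunday.
From 1925-10-11 to 1926-03-13 is 154 days inclusive.
154 = 7 × 22, so the span is exactly 22 full weeks.
Each full week contributes 5 weekdays (Mon–Fri): 22 × 5 = 110.
Holidays: 1925-10-31 (Sat); 1925-11-05 (Thu); 1925-12-17 (Thu); 1925-12-25 (Fri); 1926-01-31 (Sun); 1926-02-20 (Sat); 1926-03-06 (Sat).
3 of the 7 holidays fall on weekdays; the rest are weekends and were already excluded.
Business days: 110 − 3 = 107.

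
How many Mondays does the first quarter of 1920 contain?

13

Jan 1, 1920 is a Thursday.
From Jan 1, 1920 to Mar 31, 1920 is 91 days inclusive.
91 = 7 × 13, so the span is exactly 13 full weeks.
Each full week contributes one Monday: 13 so far.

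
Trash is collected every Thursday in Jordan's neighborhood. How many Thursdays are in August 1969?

4

1969-08-01 is a Friday.
The range spans 31 days (inclusive of both endpoints).
31 = 7 × 4 + 3, so there are 4 full weeks plus 3 extra days.
Each full week contributes one Thursday: 4 so far.
The 3 extra days are Fri, Sat, Sun — none qualify.
Total: 4 + 0 = 4.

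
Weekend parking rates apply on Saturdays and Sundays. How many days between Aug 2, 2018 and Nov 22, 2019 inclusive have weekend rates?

136

Aug 2, 2018 is a Thursday.
From Aug 2, 2018 to Nov 22, 2019 is 478 days inclusive.
478 = 7 × 68 + 2, so there are 68 full weeks plus 2 extra days.
Each full week contributes 2 weekend days (Sat, Sun): 68 × 2 = 136.
The 2 extra days are Thursday, Friday — none qualify.
Total: 136 + 0 = 136.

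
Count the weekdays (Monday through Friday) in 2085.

January 1, 2085 is a Monday.
That's 365 days from start to end, counting both.
365 = 7 × 52 + 1, so there are 52 full weeks plus 1 extra day.
Each full week contributes 5 weekdays (Mon–Fri): 52 × 5 = 260.
The 1 extra day is Monday — 1 of them qualifies.
Total: 260 + 1 = 261.

261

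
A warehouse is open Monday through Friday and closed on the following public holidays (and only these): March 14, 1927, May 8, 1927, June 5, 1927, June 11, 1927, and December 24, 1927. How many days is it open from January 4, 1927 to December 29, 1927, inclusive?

257 working days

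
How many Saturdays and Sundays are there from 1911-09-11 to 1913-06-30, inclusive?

188

1911-09-11 is a Monday.
The range spans 659 days (inclusive of both endpoints).
659 = 7 × 94 + 1, so there are 94 full weeks plus 1 extra day.
Each full week contributes 2 weekend days (Sat, Sun): 94 × 2 = 188.
The 1 extra day is Mon — none qualify.
Total: 188 + 0 = 188.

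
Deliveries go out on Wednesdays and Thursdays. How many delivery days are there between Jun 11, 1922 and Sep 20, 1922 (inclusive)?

29

Jun 11, 1922 is a Sunday.
That's 102 days from start to end, counting both.
102 = 7 × 14 + 4, so there are 14 full weeks plus 4 extra days.
Each full week contributes 2 days from the set (Wed, Thu): 14 × 2 = 28.
The 4 extra days are Sun, Mon, Tue, Wed — 1 of them qualifies.
Total: 28 + 1 = 29.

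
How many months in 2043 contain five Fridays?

4

A month has five Fridays exactly when Friday falls within its first (length − 28) days.
Jan: 31 days, starts Thu → 5 of Thu, Fri, Sat ✓
Feb: 28 days, starts Sun → 5 of (none)
Mar: 31 days, starts Sun → 5 of Sun, Mon, Tue
Apr: 30 days, starts Wed → 5 of Wed, Thu
May: 31 days, starts Fri → 5 of Fri, Sat, Sun ✓
Jun: 30 days, starts Mon → 5 of Mon, Tue
Jul: 31 days, starts Wed → 5 of Wed, Thu, Fri ✓
Aug: 31 days, starts Sat → 5 of Sat, Sun, Mon
Sep: 30 days, starts Tue → 5 of Tue, Wed
Oct: 31 days, starts Thu → 5 of Thu, Fri, Sat ✓
Nov: 30 days, starts Sun → 5 of Sun, Mon
Dec: 31 days, starts Tue → 5 of Tue, Wed, Thu
Months with five Fridays: Jan, May, Jul, Oct.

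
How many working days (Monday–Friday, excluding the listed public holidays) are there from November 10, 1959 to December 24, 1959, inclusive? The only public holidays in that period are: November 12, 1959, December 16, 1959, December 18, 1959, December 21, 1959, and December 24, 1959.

November 10, 1959 is a Tuesday.
The range spans 45 days (inclusive of both endpoints).
45 = 7 × 6 + 3, so there are 6 full weeks plus 3 extra days.
Each full week contributes 5 weekdays (Mon–Fri): 6 × 5 = 30.
The 3 extra days are Tuesday, Wednesday, Thursday — 3 of them qualify.
Total: 30 + 3 = 33.
Holidays: November 12, 1959 (Thu); December 16, 1959 (Wed); December 18, 1959 (Fri); December 21, 1959 (Mon); December 24, 1959 (Thu).
All 5 holidays fall on weekdays, so subtract 5.
Business days: 33 − 5 = 28.

28 working days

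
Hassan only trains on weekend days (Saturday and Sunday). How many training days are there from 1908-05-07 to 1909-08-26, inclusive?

1908-05-07 is a Thursday.
The range spans 477 days (inclusive of both endpoints).
477 = 7 × 68 + 1, so there are 68 full weeks plus 1 extra day.
Each full week contributes 2 weekend days (Sat, Sun): 68 × 2 = 136.
The 1 extra day is Thursday — none qualify.
Total: 136 + 0 = 136.

136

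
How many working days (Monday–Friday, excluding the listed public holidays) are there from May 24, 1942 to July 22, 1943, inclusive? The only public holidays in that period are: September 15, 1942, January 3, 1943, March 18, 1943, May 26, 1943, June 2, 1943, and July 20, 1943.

299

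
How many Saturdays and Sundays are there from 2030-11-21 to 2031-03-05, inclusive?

2030-11-21 is a Thursday.
From 2030-11-21 to 2031-03-05 is 105 days inclusive.
105 = 7 × 15, so the span is exactly 15 full weeks.
Each full week contributes 2 weekend days (Sat, Sun): 15 × 2 = 30.
Total: 30.

30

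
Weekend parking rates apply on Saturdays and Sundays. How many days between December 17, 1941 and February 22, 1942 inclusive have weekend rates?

December 17, 1941 is a Wednesday.
That's 68 days from start to end, counting both.
68 = 7 × 9 + 5, so there are 9 full weeks plus 5 extra days.
Each full week contributes 2 weekend days (Sat, Sun): 9 × 2 = 18.
The 5 extra days are Wednesday, Thursday, Friday, Saturday, Sunday — 2 of them qualify.
Total: 18 + 2 = 20.

20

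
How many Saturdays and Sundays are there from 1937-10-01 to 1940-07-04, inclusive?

1937-10-01 is a Friday.
That's 1008 days from start to end, counting both.
1008 = 7 × 144, so the span is exactly 144 full weeks.
Each full week contributes 2 weekend days (Sat, Sun): 144 × 2 = 288.
Total: 288.

288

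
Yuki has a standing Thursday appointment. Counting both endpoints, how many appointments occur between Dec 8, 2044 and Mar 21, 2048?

172

Dec 8, 2044 is a Thursday.
That's 1200 days from start to end, counting both.
1200 = 7 × 171 + 3, so there are 171 full weeks plus 3 extra days.
Each full week contributes one Thursday: 171 so far.
The 3 extra days are Thu, Fri, Sat — 1 of them qualifies.
Total: 171 + 1 = 172.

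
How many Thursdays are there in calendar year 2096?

52

2096-01-01 is a Sunday.
The range spans 366 days (inclusive of both endpoints).
366 = 7 × 52 + 2, so there are 52 full weeks plus 2 extra days.
Each full week contributes one Thursday: 52 so far.
The 2 extra days are Sunday, Monday — none qualify.
Total: 52 + 0 = 52.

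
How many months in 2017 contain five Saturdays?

A month has five Saturdays exactly when Saturday falls within its first (length − 28) days.
Jan: 31 days, starts Sun → 5 of Sun, Mon, Tue
Feb: 28 days, starts Wed → 5 of (none)
Mar: 31 days, starts Wed → 5 of Wed, Thu, Fri
Apr: 30 days, starts Sat → 5 of Sat, Sun ✓
May: 31 days, starts Mon → 5 of Mon, Tue, Wed
Jun: 30 days, starts Thu → 5 of Thu, Fri
Jul: 31 days, starts Sat → 5 of Sat, Sun, Mon ✓
Aug: 31 days, starts Tue → 5 of Tue, Wed, Thu
Sep: 30 days, starts Fri → 5 of Fri, Sat ✓
Oct: 31 days, starts Sun → 5 of Sun, Mon, Tue
Nov: 30 days, starts Wed → 5 of Wed, Thu
Dec: 31 days, starts Fri → 5 of Fri, Sat, Sun ✓
Months with five Saturdays: Apr, Jul, Sep, Dec.

4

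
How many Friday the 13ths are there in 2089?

1

The 13th falls on a Friday when the month's 13th has weekday Fri.
Jan 13 is Thu; Feb 13 is Sun; Mar 13 is Sun; Apr 13 is Wed; May 13 is Fri ✓; Jun 13 is Mon; Jul 13 is Wed; Aug 13 is Sat; Sep 13 is Tue; Oct 13 is Thu; Nov 13 is Sun; Dec 13 is Tue.
Friday the 13ths: May.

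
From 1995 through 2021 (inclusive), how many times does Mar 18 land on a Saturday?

Day of week of March 18 in each year:
1995: Sat ✓, 1996: Mon, 1997: Tue, 1998: Wed, 1999: Thu, 2000: Sat ✓, 2001: Sun, 2002: Mon, 2003: Tue, 2004: Thu, 2005: Fri, 2006: Sat ✓, 2007: Sun, 2008: Tue, 2009: Wed, 2010: Thu, 2011: Fri, 2012: Sun, 2013: Mon, 2014: Tue, 2015: Wed, 2016: Fri, 2017: Sat ✓, 2018: Sun, 2019: Mon, 2020: Wed, 2021: Thu
Saturdays: 1995, 2000, 2006, 2017.

4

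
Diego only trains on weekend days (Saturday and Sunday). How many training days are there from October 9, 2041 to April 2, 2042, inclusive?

October 9, 2041 is a Wednesday.
The range spans 176 days (inclusive of both endpoints).
176 = 7 × 25 + 1, so there are 25 full weeks plus 1 extra day.
Each full week contributes 2 weekend days (Sat, Sun): 25 × 2 = 50.
The 1 extra day is Wednesday — none qualify.
Total: 50 + 0 = 50.

50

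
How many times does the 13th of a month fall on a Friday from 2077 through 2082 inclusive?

Friday-the-13ths by year:
2077: Aug
2078: May
2079: Jan, Oct
2080: Sep, Dec
2081: Jun
2082: Feb, Mar, Nov

10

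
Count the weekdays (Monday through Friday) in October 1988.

21 weekdays

1988-10-01 is a Saturday.
The range spans 31 days (inclusive of both endpoints).
31 = 7 × 4 + 3, so there are 4 full weeks plus 3 extra days.
Each full week contributes 5 weekdays (Mon–Fri): 4 × 5 = 20.
The 3 extra days are Sat, Sun, Mon — 1 of them qualifies.
Total: 20 + 1 = 21.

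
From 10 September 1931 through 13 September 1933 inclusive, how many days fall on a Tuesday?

105

10 September 1931 is a Thursday.
The range spans 735 days (inclusive of both endpoints).
735 = 7 × 105, so the span is exactly 105 full weeks.
Each full week contributes one Tuesday: 105 so far.
Total: 105.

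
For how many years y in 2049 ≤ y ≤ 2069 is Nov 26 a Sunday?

3

Day of week of November 26 in each year:
2049: Fri, 2050: Sat, 2051: Sun ✓, 2052: Tue, 2053: Wed, 2054: Thu, 2055: Fri, 2056: Sun ✓, 2057: Mon, 2058: Tue, 2059: Wed, 2060: Fri, 2061: Sat, 2062: Sun ✓, 2063: Mon, 2064: Wed, 2065: Thu, 2066: Fri, 2067: Sat, 2068: Mon, 2069: Tue
Sundays: 2051, 2056, 2062.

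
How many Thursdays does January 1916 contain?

4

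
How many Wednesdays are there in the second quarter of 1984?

13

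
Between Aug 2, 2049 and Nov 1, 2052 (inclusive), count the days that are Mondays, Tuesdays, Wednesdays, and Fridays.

Aug 2, 2049 is a Monday.
From Aug 2, 2049 to Nov 1, 2052 is 1188 days inclusive.
1188 = 7 × 169 + 5, so there are 169 full weeks plus 5 extra days.
Each full week contributes 4 days from the set (Mon, Tue, Wed, Fri): 169 × 4 = 676.
The 5 extra days are Mon, Tue, Wed, Thu, Fri — 4 of them qualify.
Total: 676 + 4 = 680.

680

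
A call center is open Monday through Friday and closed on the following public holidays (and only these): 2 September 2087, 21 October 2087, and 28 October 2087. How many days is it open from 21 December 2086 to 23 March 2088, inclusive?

21 December 2086 is a Saturday.
From 21 December 2086 to 23 March 2088 is 459 days inclusive.
459 = 7 × 65 + 4, so there are 65 full weeks plus 4 extra days.
Each full week contributes 5 weekdays (Mon–Fri): 65 × 5 = 325.
The 4 extra days are Sat, Sun, Mon, Tue — 2 of them qualify.
Total: 325 + 2 = 327.
Holidays: 2 September 2087 (Tue); 21 October 2087 (Tue); 28 October 2087 (Tue).
All 3 holidays fall on weekdays, so subtract 3.
Business days: 327 − 3 = 324.

324 business days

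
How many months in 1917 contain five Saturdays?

4

A month has five Saturdays exactly when Saturday falls within its first (length − 28) days.
Jan: 31 days, starts Mon → 5 of Mon, Tue, Wed
Feb: 28 days, starts Thu → 5 of (none)
Mar: 31 days, starts Thu → 5 of Thu, Fri, Sat ✓
Apr: 30 days, starts Sun → 5 of Sun, Mon
May: 31 days, starts Tue → 5 of Tue, Wed, Thu
Jun: 30 days, starts Fri → 5 of Fri, Sat ✓
Jul: 31 days, starts Sun → 5 of Sun, Mon, Tue
Aug: 31 days, starts Wed → 5 of Wed, Thu, Fri
Sep: 30 days, starts Sat → 5 of Sat, Sun ✓
Oct: 31 days, starts Mon → 5 of Mon, Tue, Wed
Nov: 30 days, starts Thu → 5 of Thu, Fri
Dec: 31 days, starts Sat → 5 of Sat, Sun, Mon ✓
Months with five Saturdays: Mar, Jun, Sep, Dec.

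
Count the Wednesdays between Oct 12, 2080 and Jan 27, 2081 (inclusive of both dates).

15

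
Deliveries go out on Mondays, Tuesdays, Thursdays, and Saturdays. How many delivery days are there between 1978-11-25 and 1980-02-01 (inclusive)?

1978-11-25 is a Saturday.
The range spans 434 days (inclusive of both endpoints).
434 = 7 × 62, so the span is exactly 62 full weeks.
Each full week contributes 4 days from the set (Mon, Tue, Thu, Sat): 62 × 4 = 248.

248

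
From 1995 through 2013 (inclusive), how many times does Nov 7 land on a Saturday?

Day of week of November 7 in each year:
1995: Tue, 1996: Thu, 1997: Fri, 1998: Sat ✓, 1999: Sun, 2000: Tue, 2001: Wed, 2002: Thu, 2003: Fri, 2004: Sun, 2005: Mon, 2006: Tue, 2007: Wed, 2008: Fri, 2009: Sat ✓, 2010: Sun, 2011: Mon, 2012: Wed, 2013: Thu
Saturdays: 1998, 2009.

2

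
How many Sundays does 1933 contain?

53

1933-01-01 is a Sunday.
That's 365 days from start to end, counting both.
365 = 7 × 52 + 1, so there are 52 full weeks plus 1 extra day.
Each full week contributes one Sunday: 52 so far.
The 1 extra day is Sun — 1 of them qualifies.
Total: 52 + 1 = 53.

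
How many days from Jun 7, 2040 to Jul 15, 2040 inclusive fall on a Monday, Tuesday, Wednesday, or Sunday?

21

Jun 7, 2040 is a Thursday.
The range spans 39 days (inclusive of both endpoints).
39 = 7 × 5 + 4, so there are 5 full weeks plus 4 extra days.
Each full week contributes 4 days from the set (Mon, Tue, Wed, Sun): 5 × 4 = 20.
The 4 extra days are Thursday, Friday, Saturday, Sunday — 1 of them qualifies.
Total: 20 + 1 = 21.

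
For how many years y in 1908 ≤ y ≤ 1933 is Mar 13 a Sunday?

Day of week of March 13 in each year:
1908: Fri, 1909: Sat, 1910: Sun ✓, 1911: Mon, 1912: Wed, 1913: Thu, 1914: Fri, 1915: Sat, 1916: Mon, 1917: Tue, 1918: Wed, 1919: Thu, 1920: Sat, 1921: Sun ✓, 1922: Mon, 1923: Tue, 1924: Thu, 1925: Fri, 1926: Sat, 1927: Sun ✓, 1928: Tue, 1929: Wed, 1930: Thu, 1931: Fri, 1932: Sun ✓, 1933: Mon
Sundays: 1910, 1921, 1927, 1932.

4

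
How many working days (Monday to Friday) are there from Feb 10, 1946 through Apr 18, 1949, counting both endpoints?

Feb 10, 1946 is a Sunday.
The range spans 1164 days (inclusive of both endpoints).
1164 = 7 × 166 + 2, so there are 166 full weeks plus 2 extra days.
Each full week contributes 5 weekdays (Mon–Fri): 166 × 5 = 830.
The 2 extra days are Sunday, Monday — 1 of them qualifies.
Total: 830 + 1 = 831.

831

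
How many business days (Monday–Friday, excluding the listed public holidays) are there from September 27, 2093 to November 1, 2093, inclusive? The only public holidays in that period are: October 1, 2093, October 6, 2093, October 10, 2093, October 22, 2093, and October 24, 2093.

September 27, 2093 is a Sunday.
From September 27, 2093 to November 1, 2093 is 36 days inclusive.
36 = 7 × 5 + 1, so there are 5 full weeks plus 1 extra day.
Each full week contributes 5 weekdays (Mon–Fri): 5 × 5 = 25.
The 1 extra day is Sun — none qualify.
Total: 25 + 0 = 25.
Holidays: October 1, 2093 (Thu); October 6, 2093 (Tue); October 10, 2093 (Sat); October 22, 2093 (Thu); October 24, 2093 (Sat).
3 of the 5 holidays fall on weekdays; the rest are weekends and were already excluded.
Business days: 25 − 3 = 22.

22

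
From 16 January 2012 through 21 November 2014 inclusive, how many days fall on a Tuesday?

16 January 2012 is a Monday.
That's 1041 days from start to end, counting both.
1041 = 7 × 148 + 5, so there are 148 full weeks plus 5 extra days.
Each full week contributes one Tuesday: 148 so far.
The 5 extra days are Monday, Tuesday, Wednesday, Thursday, Friday — 1 of them qualifies.
Total: 148 + 1 = 149.

149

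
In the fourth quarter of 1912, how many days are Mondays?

1912-10-01 is a Tuesday.
From 1912-10-01 to 1912-12-31 is 92 days inclusive.
92 = 7 × 13 + 1, so there are 13 full weeks plus 1 extra day.
Each full week contributes one Monday: 13 so far.
The 1 extra day is Tue — none qualify.
Total: 13 + 0 = 13.

13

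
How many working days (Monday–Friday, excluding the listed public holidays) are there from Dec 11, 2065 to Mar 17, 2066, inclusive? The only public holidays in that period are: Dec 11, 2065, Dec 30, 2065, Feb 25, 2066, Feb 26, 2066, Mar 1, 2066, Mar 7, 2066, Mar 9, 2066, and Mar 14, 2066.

Dec 11, 2065 is a Friday.
That's 97 days from start to end, counting both.
97 = 7 × 13 + 6, so there are 13 full weeks plus 6 extra days.
Each full week contributes 5 weekdays (Mon–Fri): 13 × 5 = 65.
The 6 extra days are Fri, Sat, Sun, Mon, Tue, Wed — 4 of them qualify.
Total: 65 + 4 = 69.
Holidays: Dec 11, 2065 (Fri); Dec 30, 2065 (Wed); Feb 25, 2066 (Thu); Feb 26, 2066 (Fri); Mar 1, 2066 (Mon); Mar 7, 2066 (Sun); Mar 9, 2066 (Tue); Mar 14, 2066 (Sun).
6 of the 8 holidays fall on weekdays; the rest are weekends and were already excluded.
Business days: 69 − 6 = 63.

63 working days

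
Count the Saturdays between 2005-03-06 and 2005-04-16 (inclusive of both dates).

2005-03-06 is a Sunday.
The range spans 42 days (inclusive of both endpoints).
42 = 7 × 6, so the span is exactly 6 full weeks.
Each full week contributes one Saturday: 6 so far.
Total: 6.

6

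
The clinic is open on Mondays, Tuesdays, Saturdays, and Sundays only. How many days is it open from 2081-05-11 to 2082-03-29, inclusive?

185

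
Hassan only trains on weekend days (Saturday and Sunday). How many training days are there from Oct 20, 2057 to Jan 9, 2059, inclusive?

Oct 20, 2057 is a Saturday.
From Oct 20, 2057 to Jan 9, 2059 is 447 days inclusive.
447 = 7 × 63 + 6, so there are 63 full weeks plus 6 extra days.
Each full week contributes 2 weekend days (Sat, Sun): 63 × 2 = 126.
The 6 extra days are Saturday, Sunday, Monday, Tuesday, Wednesday, Thursday — 2 of them qualify.
Total: 126 + 2 = 128.

128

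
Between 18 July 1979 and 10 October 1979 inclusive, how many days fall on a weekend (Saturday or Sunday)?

18 July 1979 is a Wednesday.
The range spans 85 days (inclusive of both endpoints).
85 = 7 × 12 + 1, so there are 12 full weeks plus 1 extra day.
Each full week contributes 2 weekend days (Sat, Sun): 12 × 2 = 24.
The 1 extra day is Wed — none qualify.
Total: 24 + 0 = 24.

24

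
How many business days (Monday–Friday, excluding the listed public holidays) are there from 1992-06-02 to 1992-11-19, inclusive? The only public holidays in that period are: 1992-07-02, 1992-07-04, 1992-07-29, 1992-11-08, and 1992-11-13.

120

1992-06-02 is a Tuesday.
From 1992-06-02 to 1992-11-19 is 171 days inclusive.
171 = 7 × 24 + 3, so there are 24 full weeks plus 3 extra days.
Each full week contributes 5 weekdays (Mon–Fri): 24 × 5 = 120.
The 3 extra days are Tuesday, Wednesday, Thursday — 3 of them qualify.
Total: 120 + 3 = 123.
Holidays: 1992-07-02 (Thu); 1992-07-04 (Sat); 1992-07-29 (Wed); 1992-11-08 (Sun); 1992-11-13 (Fri).
3 of the 5 holidays fall on weekdays; the rest are weekends and were already excluded.
Business days: 123 − 3 = 120.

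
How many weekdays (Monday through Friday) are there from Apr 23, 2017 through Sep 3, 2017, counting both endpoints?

95 weekdays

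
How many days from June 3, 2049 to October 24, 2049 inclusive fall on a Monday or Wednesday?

40

June 3, 2049 is a Thursday.
That's 144 days from start to end, counting both.
144 = 7 × 20 + 4, so there are 20 full weeks plus 4 extra days.
Each full week contributes 2 days from the set (Mon, Wed): 20 × 2 = 40.
The 4 extra days are Thu, Fri, Sat, Sun — none qualify.
Total: 40 + 0 = 40.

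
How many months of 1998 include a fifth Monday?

4

A month has five Mondays exactly when Monday falls within its first (length − 28) days.
Jan: 31 days, starts Thu → 5 of Thu, Fri, Sat
Feb: 28 days, starts Sun → 5 of (none)
Mar: 31 days, starts Sun → 5 of Sun, Mon, Tue ✓
Apr: 30 days, starts Wed → 5 of Wed, Thu
May: 31 days, starts Fri → 5 of Fri, Sat, Sun
Jun: 30 days, starts Mon → 5 of Mon, Tue ✓
Jul: 31 days, starts Wed → 5 of Wed, Thu, Fri
Aug: 31 days, starts Sat → 5 of Sat, Sun, Mon ✓
Sep: 30 days, starts Tue → 5 of Tue, Wed
Oct: 31 days, starts Thu → 5 of Thu, Fri, Sat
Nov: 30 days, starts Sun → 5 of Sun, Mon ✓
Dec: 31 days, starts Tue → 5 of Tue, Wed, Thu
Months with five Mondays: Mar, Jun, Aug, Nov.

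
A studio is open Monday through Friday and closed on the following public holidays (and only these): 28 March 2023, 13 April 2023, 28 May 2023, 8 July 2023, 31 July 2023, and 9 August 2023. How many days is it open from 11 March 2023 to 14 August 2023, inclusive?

107

11 March 2023 is a Saturday.
The range spans 157 days (inclusive of both endpoints).
157 = 7 × 22 + 3, so there are 22 full weeks plus 3 extra days.
Each full week contributes 5 weekdays (Mon–Fri): 22 × 5 = 110.
The 3 extra days are Saturday, Sunday, Monday — 1 of them qualifies.
Total: 110 + 1 = 111.
Holidays: 28 March 2023 (Tue); 13 April 2023 (Thu); 28 May 2023 (Sun); 8 July 2023 (Sat); 31 July 2023 (Mon); 9 August 2023 (Wed).
4 of the 6 holidays fall on weekdays; the rest are weekends and were already excluded.
Business days: 111 − 4 = 107.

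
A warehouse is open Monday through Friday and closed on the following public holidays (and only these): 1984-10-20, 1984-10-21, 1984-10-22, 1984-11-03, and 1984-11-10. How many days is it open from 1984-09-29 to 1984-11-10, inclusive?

29 business days

1984-09-29 is a Saturday.
That's 43 days from start to end, counting both.
43 = 7 × 6 + 1, so there are 6 full weeks plus 1 extra day.
Each full week contributes 5 weekdays (Mon–Fri): 6 × 5 = 30.
The 1 extra day is Saturday — none qualify.
Total: 30 + 0 = 30.
Holidays: 1984-10-20 (Sat); 1984-10-21 (Sun); 1984-10-22 (Mon); 1984-11-03 (Sat); 1984-11-10 (Sat).
1 of the 5 holidays fall on weekdays; the rest are weekends and were already excluded.
Business days: 30 − 1 = 29.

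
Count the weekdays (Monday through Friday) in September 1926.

1926-09-01 is a Wednesday.
From 1926-09-01 to 1926-09-30 is 30 days inclusive.
30 = 7 × 4 + 2, so there are 4 full weeks plus 2 extra days.
Each full week contributes 5 weekdays (Mon–Fri): 4 × 5 = 20.
The 2 extra days are Wed, Thu — 2 of them qualify.
Total: 20 + 2 = 22.

22 weekdays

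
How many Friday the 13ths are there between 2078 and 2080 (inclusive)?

5

Friday-the-13ths by year:
2078: May
2079: Jan, Oct
2080: Sep, Dec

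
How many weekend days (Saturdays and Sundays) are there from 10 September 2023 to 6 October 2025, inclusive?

10 September 2023 is a Sunday.
From 10 September 2023 to 6 October 2025 is 758 days inclusive.
758 = 7 × 108 + 2, so there are 108 full weeks plus 2 extra days.
Each full week contributes 2 weekend days (Sat, Sun): 108 × 2 = 216.
The 2 extra days are Sun, Mon — 1 of them qualifies.
Total: 216 + 1 = 217.

217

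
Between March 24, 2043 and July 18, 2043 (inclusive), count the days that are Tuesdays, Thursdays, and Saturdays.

51

March 24, 2043 is a Tuesday.
The range spans 117 days (inclusive of both endpoints).
117 = 7 × 16 + 5, so there are 16 full weeks plus 5 extra days.
Each full week contributes 3 days from the set (Tue, Thu, Sat): 16 × 3 = 48.
The 5 extra days are Tue, Wed, Thu, Fri, Sat — 3 of them qualify.
Total: 48 + 3 = 51.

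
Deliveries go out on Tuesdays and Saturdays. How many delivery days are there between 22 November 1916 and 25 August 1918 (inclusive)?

183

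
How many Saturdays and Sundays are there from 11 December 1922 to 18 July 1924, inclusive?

166

11 December 1922 is a Monday.
That's 586 days from start to end, counting both.
586 = 7 × 83 + 5, so there are 83 full weeks plus 5 extra days.
Each full week contributes 2 weekend days (Sat, Sun): 83 × 2 = 166.
The 5 extra days are Monday, Tuesday, Wednesday, Thursday, Friday — none qualify.
Total: 166 + 0 = 166.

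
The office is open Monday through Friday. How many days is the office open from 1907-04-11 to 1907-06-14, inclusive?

47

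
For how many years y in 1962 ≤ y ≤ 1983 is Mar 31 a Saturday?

3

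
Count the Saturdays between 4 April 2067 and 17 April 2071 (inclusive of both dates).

210 Saturdays

4 April 2067 is a Monday.
That's 1475 days from start to end, counting both.
1475 = 7 × 210 + 5, so there are 210 full weeks plus 5 extra days.
Each full week contributes one Saturday: 210 so far.
The 5 extra days are Mon, Tue, Wed, Thu, Fri — none qualify.
Total: 210 + 0 = 210.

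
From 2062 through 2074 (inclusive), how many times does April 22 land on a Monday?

Day of week of April 22 in each year:
2062: Sat, 2063: Sun, 2064: Tue, 2065: Wed, 2066: Thu, 2067: Fri, 2068: Sun, 2069: Mon ✓, 2070: Tue, 2071: Wed, 2072: Fri, 2073: Sat, 2074: Sun
Mondays: 2069.

1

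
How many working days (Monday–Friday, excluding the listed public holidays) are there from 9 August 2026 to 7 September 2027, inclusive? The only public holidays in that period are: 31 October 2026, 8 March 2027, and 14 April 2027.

280

9 August 2026 is a Sunday.
The range spans 395 days (inclusive of both endpoints).
395 = 7 × 56 + 3, so there are 56 full weeks plus 3 extra days.
Each full week contributes 5 weekdays (Mon–Fri): 56 × 5 = 280.
The 3 extra days are Sunday, Monday, Tuesday — 2 of them qualify.
Total: 280 + 2 = 282.
Holidays: 31 October 2026 (Sat); 8 March 2027 (Mon); 14 April 2027 (Wed).
2 of the 3 holidays fall on weekdays; the rest are weekends and were already excluded.
Business days: 282 − 2 = 280.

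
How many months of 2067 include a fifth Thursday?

4

A month has five Thursdays exactly when Thursday falls within its first (length − 28) days.
Jan: 31 days, starts Sat → 5 of Sat, Sun, Mon
Feb: 28 days, starts Tue → 5 of (none)
Mar: 31 days, starts Tue → 5 of Tue, Wed, Thu ✓
Apr: 30 days, starts Fri → 5 of Fri, Sat
May: 31 days, starts Sun → 5 of Sun, Mon, Tue
Jun: 30 days, starts Wed → 5 of Wed, Thu ✓
Jul: 31 days, starts Fri → 5 of Fri, Sat, Sun
Aug: 31 days, starts Mon → 5 of Mon, Tue, Wed
Sep: 30 days, starts Thu → 5 of Thu, Fri ✓
Oct: 31 days, starts Sat → 5 of Sat, Sun, Mon
Nov: 30 days, starts Tue → 5 of Tue, Wed
Dec: 31 days, starts Thu → 5 of Thu, Fri, Sat ✓
Months with five Thursdays: Mar, Jun, Sep, Dec.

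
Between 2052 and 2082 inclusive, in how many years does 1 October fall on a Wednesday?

5

Day of week of October 1 in each year:
2052: Tue, 2053: Wed ✓, 2054: Thu, 2055: Fri, 2056: Sun, 2057: Mon, 2058: Tue, 2059: Wed ✓, 2060: Fri, 2061: Sat, 2062: Sun, 2063: Mon, 2064: Wed ✓, 2065: Thu, 2066: Fri, 2067: Sat, 2068: Mon, 2069: Tue, 2070: Wed ✓, 2071: Thu, 2072: Sat, 2073: Sun, 2074: Mon, 2075: Tue, 2076: Thu, 2077: Fri, 2078: Sat, 2079: Sun, 2080: Tue, 2081: Wed ✓, 2082: Thu
Wednesdays: 2053, 2059, 2064, 2070, 2081.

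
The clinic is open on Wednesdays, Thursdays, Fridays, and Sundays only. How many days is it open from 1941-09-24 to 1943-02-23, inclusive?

1941-09-24 is a Wednesday.
That's 518 days from start to end, counting both.
518 = 7 × 74, so the span is exactly 74 full weeks.
Each full week contributes 4 days from the set (Wed, Thu, Fri, Sun): 74 × 4 = 296.
Total: 296.

296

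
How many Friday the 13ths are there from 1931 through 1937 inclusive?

Friday-the-13ths by year:
1931: Feb, Mar, Nov
1932: May
1933: Jan, Oct
1934: Apr, Jul
1935: Sep, Dec
1936: Mar, Nov
1937: Aug

13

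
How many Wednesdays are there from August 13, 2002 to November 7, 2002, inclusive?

13

August 13, 2002 is a Tuesday.
From August 13, 2002 to November 7, 2002 is 87 days inclusive.
87 = 7 × 12 + 3, so there are 12 full weeks plus 3 extra days.
Each full week contributes one Wednesday: 12 so far.
The 3 extra days are Tue, Wed, Thu — 1 of them qualifies.
Total: 12 + 1 = 13.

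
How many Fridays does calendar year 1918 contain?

52

Jan 1, 1918 is a Tuesday.
From Jan 1, 1918 to Dec 31, 1918 is 365 days inclusive.
365 = 7 × 52 + 1, so there are 52 full weeks plus 1 extra day.
Each full week contributes one Friday: 52 so far.
The 1 extra day is Tuesday — none qualify.
Total: 52 + 0 = 52.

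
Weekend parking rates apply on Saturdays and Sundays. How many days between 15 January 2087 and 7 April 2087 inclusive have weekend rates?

24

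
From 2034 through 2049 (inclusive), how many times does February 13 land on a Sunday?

1

Day of week of February 13 in each year:
2034: Mon, 2035: Tue, 2036: Wed, 2037: Fri, 2038: Sat, 2039: Sun ✓, 2040: Mon, 2041: Wed, 2042: Thu, 2043: Fri, 2044: Sat, 2045: Mon, 2046: Tue, 2047: Wed, 2048: Thu, 2049: Sat
Sundays: 2039.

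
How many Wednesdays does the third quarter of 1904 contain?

July 1, 1904 is a Friday.
From July 1, 1904 to September 30, 1904 is 92 days inclusive.
92 = 7 × 13 + 1, so there are 13 full weeks plus 1 extra day.
Each full week contributes one Wednesday: 13 so far.
The 1 extra day is Fri — none qualify.
Total: 13 + 0 = 13.

13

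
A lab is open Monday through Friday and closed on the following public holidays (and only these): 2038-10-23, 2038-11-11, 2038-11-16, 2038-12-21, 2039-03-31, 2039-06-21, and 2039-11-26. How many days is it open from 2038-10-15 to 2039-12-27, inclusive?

2038-10-15 is a Friday.
From 2038-10-15 to 2039-12-27 is 439 days inclusive.
439 = 7 × 62 + 5, so there are 62 full weeks plus 5 extra days.
Each full week contributes 5 weekdays (Mon–Fri): 62 × 5 = 310.
The 5 extra days are Fri, Sat, Sun, Mon, Tue — 3 of them qualify.
Total: 310 + 3 = 313.
Holidays: 2038-10-23 (Sat); 2038-11-11 (Thu); 2038-11-16 (Tue); 2038-12-21 (Tue); 2039-03-31 (Thu); 2039-06-21 (Tue); 2039-11-26 (Sat).
5 of the 7 holidays fall on weekdays; the rest are weekends and were already excluded.
Business days: 313 − 5 = 308.

308 working days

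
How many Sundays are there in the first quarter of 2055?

13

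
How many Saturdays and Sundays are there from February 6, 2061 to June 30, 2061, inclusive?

41

February 6, 2061 is a Sunday.
From February 6, 2061 to June 30, 2061 is 145 days inclusive.
145 = 7 × 20 + 5, so there are 20 full weeks plus 5 extra days.
Each full week contributes 2 weekend days (Sat, Sun): 20 × 2 = 40.
The 5 extra days are Sun, Mon, Tue, Wed, Thu — 1 of them qualifies.
Total: 40 + 1 = 41.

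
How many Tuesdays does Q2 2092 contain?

13

1 April 2092 is a Tuesday.
The range spans 91 days (inclusive of both endpoints).
91 = 7 × 13, so the span is exactly 13 full weeks.
Each full week contributes one Tuesday: 13 so far.
Total: 13.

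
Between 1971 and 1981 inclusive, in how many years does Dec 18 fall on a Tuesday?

Day of week of December 18 in each year:
1971: Sat, 1972: Mon, 1973: Tue ✓, 1974: Wed, 1975: Thu, 1976: Sat, 1977: Sun, 1978: Mon, 1979: Tue ✓, 1980: Thu, 1981: Fri
Tuesdays: 1973, 1979.

2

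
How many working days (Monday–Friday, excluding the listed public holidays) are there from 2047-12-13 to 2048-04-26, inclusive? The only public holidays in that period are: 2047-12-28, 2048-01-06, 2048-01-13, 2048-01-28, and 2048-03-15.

93 working days

2047-12-13 is a Friday.
From 2047-12-13 to 2048-04-26 is 136 days inclusive.
136 = 7 × 19 + 3, so there are 19 full weeks plus 3 extra days.
Each full week contributes 5 weekdays (Mon–Fri): 19 × 5 = 95.
The 3 extra days are Fri, Sat, Sun — 1 of them qualifies.
Total: 95 + 1 = 96.
Holidays: 2047-12-28 (Sat); 2048-01-06 (Mon); 2048-01-13 (Mon); 2048-01-28 (Tue); 2048-03-15 (Sun).
3 of the 5 holidays fall on weekdays; the rest are weekends and were already excluded.
Business days: 96 − 3 = 93.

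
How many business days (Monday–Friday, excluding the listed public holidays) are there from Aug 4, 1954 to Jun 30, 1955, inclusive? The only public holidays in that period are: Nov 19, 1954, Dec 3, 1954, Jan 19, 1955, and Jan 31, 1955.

Aug 4, 1954 is a Wednesday.
From Aug 4, 1954 to Jun 30, 1955 is 331 days inclusive.
331 = 7 × 47 + 2, so there are 47 full weeks plus 2 extra days.
Each full week contributes 5 weekdays (Mon–Fri): 47 × 5 = 235.
The 2 extra days are Wed, Thu — 2 of them qualify.
Total: 235 + 2 = 237.
Holidays: Nov 19, 1954 (Fri); Dec 3, 1954 (Fri); Jan 19, 1955 (Wed); Jan 31, 1955 (Mon).
All 4 holidays fall on weekdays, so subtract 4.
Business days: 237 − 4 = 233.

233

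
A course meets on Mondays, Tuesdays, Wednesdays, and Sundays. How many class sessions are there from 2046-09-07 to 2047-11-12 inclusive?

247

2046-09-07 is a Friday.
From 2046-09-07 to 2047-11-12 is 432 days inclusive.
432 = 7 × 61 + 5, so there are 61 full weeks plus 5 extra days.
Each full week contributes 4 days from the set (Mon, Tue, Wed, Sun): 61 × 4 = 244.
The 5 extra days are Fri, Sat, Sun, Mon, Tue — 3 of them qualify.
Total: 244 + 3 = 247.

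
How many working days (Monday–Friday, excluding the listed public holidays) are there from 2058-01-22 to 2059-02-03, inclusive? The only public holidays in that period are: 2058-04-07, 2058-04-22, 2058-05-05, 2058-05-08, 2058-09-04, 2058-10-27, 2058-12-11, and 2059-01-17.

265

2058-01-22 is a Tuesday.
The range spans 378 days (inclusive of both endpoints).
378 = 7 × 54, so the span is exactly 54 full weeks.
Each full week contributes 5 weekdays (Mon–Fri): 54 × 5 = 270.
Holidays: 2058-04-07 (Sun); 2058-04-22 (Mon); 2058-05-05 (Sun); 2058-05-08 (Wed); 2058-09-04 (Wed); 2058-10-27 (Sun); 2058-12-11 (Wed); 2059-01-17 (Fri).
5 of the 8 holidays fall on weekdays; the rest are weekends and were already excluded.
Business days: 270 − 5 = 265.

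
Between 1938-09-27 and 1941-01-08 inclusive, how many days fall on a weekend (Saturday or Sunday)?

238

1938-09-27 is a Tuesday.
From 1938-09-27 to 1941-01-08 is 835 days inclusive.
835 = 7 × 119 + 2, so there are 119 full weeks plus 2 extra days.
Each full week contributes 2 weekend days (Sat, Sun): 119 × 2 = 238.
The 2 extra days are Tuesday, Wednesday — none qualify.
Total: 238 + 0 = 238.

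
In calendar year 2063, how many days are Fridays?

2063-01-01 is a Monday.
The range spans 365 days (inclusive of both endpoints).
365 = 7 × 52 + 1, so there are 52 full weeks plus 1 extra day.
Each full week contributes one Friday: 52 so far.
The 1 extra day is Mon — none qualify.
Total: 52 + 0 = 52.

52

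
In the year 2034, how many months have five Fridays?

4

A month has five Fridays exactly when Friday falls within its first (length − 28) days.
Jan: 31 days, starts Sun → 5 of Sun, Mon, Tue
Feb: 28 days, starts Wed → 5 of (none)
Mar: 31 days, starts Wed → 5 of Wed, Thu, Fri ✓
Apr: 30 days, starts Sat → 5 of Sat, Sun
May: 31 days, starts Mon → 5 of Mon, Tue, Wed
Jun: 30 days, starts Thu → 5 of Thu, Fri ✓
Jul: 31 days, starts Sat → 5 of Sat, Sun, Mon
Aug: 31 days, starts Tue → 5 of Tue, Wed, Thu
Sep: 30 days, starts Fri → 5 of Fri, Sat ✓
Oct: 31 days, starts Sun → 5 of Sun, Mon, Tue
Nov: 30 days, starts Wed → 5 of Wed, Thu
Dec: 31 days, starts Fri → 5 of Fri, Sat, Sun ✓
Months with five Fridays: Mar, Jun, Sep, Dec.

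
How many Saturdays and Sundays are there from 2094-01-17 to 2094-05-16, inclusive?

35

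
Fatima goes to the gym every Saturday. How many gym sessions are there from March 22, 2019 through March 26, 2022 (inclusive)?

158 Saturdays

March 22, 2019 is a Friday.
The range spans 1101 days (inclusive of both endpoints).
1101 = 7 × 157 + 2, so there are 157 full weeks plus 2 extra days.
Each full week contributes one Saturday: 157 so far.
The 2 extra days are Fri, Sat — 1 of them qualifies.
Total: 157 + 1 = 158.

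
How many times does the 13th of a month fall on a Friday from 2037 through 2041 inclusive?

10

Friday-the-13ths by year:
2037: Feb, Mar, Nov
2038: Aug
2039: May
2040: Jan, Apr, Jul
2041: Sep, Dec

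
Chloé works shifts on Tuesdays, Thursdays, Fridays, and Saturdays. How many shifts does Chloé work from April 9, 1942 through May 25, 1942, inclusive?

27

April 9, 1942 is a Thursday.
That's 47 days from start to end, counting both.
47 = 7 × 6 + 5, so there are 6 full weeks plus 5 extra days.
Each full week contributes 4 days from the set (Tue, Thu, Fri, Sat): 6 × 4 = 24.
The 5 extra days are Thursday, Friday, Saturday, Sunday, Monday — 3 of them qualify.
Total: 24 + 3 = 27.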